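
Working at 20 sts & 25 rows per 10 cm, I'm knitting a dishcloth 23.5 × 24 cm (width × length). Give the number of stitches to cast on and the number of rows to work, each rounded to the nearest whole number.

Stitch gauge = 20/10 = 2 sts/cm; 23.5 × 2 = 47.00 → 47 sts.
Row gauge = 25/10 = 2.5 rows/cm; 24 × 2.5 = 60.00 → 60 rows.

Cast on 47 stitches and work 60 rows.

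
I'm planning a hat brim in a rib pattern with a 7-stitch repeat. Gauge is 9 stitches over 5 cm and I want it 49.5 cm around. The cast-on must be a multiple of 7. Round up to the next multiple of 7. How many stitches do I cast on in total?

9 / 5 = 1.8 sts per cm.
49.5 × 1.8 = 89.10 sts.
Next multiple of 7: 91.

CO 91 sts.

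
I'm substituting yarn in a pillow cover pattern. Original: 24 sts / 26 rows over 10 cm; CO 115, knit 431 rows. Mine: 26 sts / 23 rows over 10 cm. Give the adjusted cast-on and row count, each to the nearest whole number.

Stitches: 115 × 26/24 = 124.58 → 125.
Rows: 431 × 23/26 = 381.27 → 381.

Cast on 125 stitches; work 381 rows.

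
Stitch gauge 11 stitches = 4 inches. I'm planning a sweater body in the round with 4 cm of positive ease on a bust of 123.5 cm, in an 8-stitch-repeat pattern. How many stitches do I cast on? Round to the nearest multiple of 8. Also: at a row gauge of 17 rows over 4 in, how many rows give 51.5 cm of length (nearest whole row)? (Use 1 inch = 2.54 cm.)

Finished = 123.5 + 4 = 127.5 cm.
127.5 cm × 1/2.54 = 50.20 inches.
11/4 = 2.75 sts per in; 50.20 × 2.75 = 138.04 sts.
Nearest multiple of 8 → 136.
51.5 cm = 20.28 inches; × 4.25 = 86.17 → 86 rows.

Cast on 136 stitches; work 86 rows.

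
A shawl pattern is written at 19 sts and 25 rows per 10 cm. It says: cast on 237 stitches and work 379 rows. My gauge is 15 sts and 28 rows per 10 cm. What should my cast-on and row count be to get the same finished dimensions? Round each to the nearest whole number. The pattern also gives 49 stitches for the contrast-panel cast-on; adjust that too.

Stitches: 237 × 15/19 = 187.11 → 187.
Rows: 379 × 28/25 = 424.48 → 424.
contrast-panel cast-on: 49 × 15/19 = 38.68 → 39.

Cast on 187 stitches; work 424 rows; contrast-panel cast-on 39 stitches.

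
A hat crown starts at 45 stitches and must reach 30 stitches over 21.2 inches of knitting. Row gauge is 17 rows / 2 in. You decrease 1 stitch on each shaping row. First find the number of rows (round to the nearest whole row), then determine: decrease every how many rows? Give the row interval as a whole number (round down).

Decrease every 12th row.

Rows = 21.2 × 8.5 = 180.2 → 180 rows.
Stitches to remove: 15 → 15 shaping rows (at 1 st each).
180 / 15 = 12.00 → every 12 rows.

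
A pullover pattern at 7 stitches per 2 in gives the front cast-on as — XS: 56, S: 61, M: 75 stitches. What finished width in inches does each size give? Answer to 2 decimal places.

7/2 = 3.5 sts per in.
XS: 56 / 3.5 = 16.000 → 16.00 in.
S: 61 / 3.5 = 17.429 → 17.43 in.
M: 75 / 3.5 = 21.429 → 21.43 in.

XS 16.00 inches; S 17.43 inches; M 21.43 inches.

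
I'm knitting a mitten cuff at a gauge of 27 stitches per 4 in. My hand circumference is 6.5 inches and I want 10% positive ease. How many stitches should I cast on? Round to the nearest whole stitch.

CO 48 sts.

Finished = 6.5 × 1.10 = 7.15 in.
27 / 4 = 6.75 sts per inch.
7.15 × 6.75 = 48.26 sts.
→ 48 sts.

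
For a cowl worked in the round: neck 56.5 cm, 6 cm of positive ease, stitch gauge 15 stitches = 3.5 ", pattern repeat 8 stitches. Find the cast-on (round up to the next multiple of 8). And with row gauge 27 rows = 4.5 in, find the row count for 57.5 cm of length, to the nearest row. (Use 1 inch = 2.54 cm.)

Cast on 112 stitches; work 136 rows.

Finished = 56.5 + 6 = 62.5 cm.
62.5 cm × 1/2.54 = 24.61 inches.
15/3.5 = 4.286 sts per in; 24.61 × 4.286 = 105.46 sts.
Next multiple of 8 → 112.
57.5 cm = 22.64 inches; × 6 = 135.83 → 136 rows.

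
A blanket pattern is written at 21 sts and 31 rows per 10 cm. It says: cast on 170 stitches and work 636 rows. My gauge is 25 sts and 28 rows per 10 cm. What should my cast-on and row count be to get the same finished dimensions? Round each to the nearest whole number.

Cast on 202 stitches; work 574 rows.

Stitches: 170 × 25/21 = 202.38 → 202.
Rows: 636 × 28/31 = 574.45 → 574.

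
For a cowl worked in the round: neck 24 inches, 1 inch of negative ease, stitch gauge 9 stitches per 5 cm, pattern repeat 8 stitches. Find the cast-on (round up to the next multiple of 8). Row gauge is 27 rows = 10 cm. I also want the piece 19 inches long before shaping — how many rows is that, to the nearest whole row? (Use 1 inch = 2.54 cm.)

Cast on 112 stitches; work 130 rows.

Finished = 24 − 1 = 23 inches.
23 inches × 2.54 = 58.42 cm.
9/5 = 1.8 sts per cm; 58.42 × 1.8 = 105.16 sts.
Next multiple of 8 → 112.
19 inches = 48.26 cm; × 2.7 = 130.30 → 130 rows.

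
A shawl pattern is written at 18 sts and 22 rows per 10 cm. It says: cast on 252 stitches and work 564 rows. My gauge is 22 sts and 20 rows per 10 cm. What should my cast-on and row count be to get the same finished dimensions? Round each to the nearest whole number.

Cast on 308 stitches; work 513 rows.

Stitches: 252 × 22/18 = 308.00 → 308.
Rows: 564 × 20/22 = 512.73 → 513.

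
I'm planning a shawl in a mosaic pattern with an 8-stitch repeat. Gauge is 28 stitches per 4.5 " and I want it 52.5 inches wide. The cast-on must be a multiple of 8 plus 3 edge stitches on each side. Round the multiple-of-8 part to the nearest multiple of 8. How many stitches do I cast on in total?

326 stitches.

28 / 4.5 = 6.222 sts per inch.
52.5 × 6.222 = 326.67 sts.
Less 6 edge sts → 320.67 for the repeat.
Nearest multiple of 8: 320.
Add back 6 edge sts → 326.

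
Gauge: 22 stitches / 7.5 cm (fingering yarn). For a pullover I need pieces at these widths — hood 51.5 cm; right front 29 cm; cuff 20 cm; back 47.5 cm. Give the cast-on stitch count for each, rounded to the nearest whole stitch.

Rate = 22/7.5 = 2.933 sts per cm.
hood: 51.5 × 2.933 = 151.07 → 151.
right front: 29 × 2.933 = 85.07 → 85.
cuff: 20 × 2.933 = 58.67 → 59.
back: 47.5 × 2.933 = 139.33 → 139.

hood 151; right front 85; cuff 59; back 139.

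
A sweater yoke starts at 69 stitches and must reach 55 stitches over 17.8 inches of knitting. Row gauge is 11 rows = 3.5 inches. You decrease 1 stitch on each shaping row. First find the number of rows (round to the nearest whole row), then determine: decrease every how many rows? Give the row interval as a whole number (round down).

Decrease every 4th row.

Rows = 17.8 × 3.143 = 55.9 → 56 rows.
Stitches to remove: 14 → 14 shaping rows (at 1 st each).
56 / 14 = 4.00 → every 4 rows.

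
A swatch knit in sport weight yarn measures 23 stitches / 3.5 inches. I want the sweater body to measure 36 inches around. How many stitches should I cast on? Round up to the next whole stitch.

23 stitches / 3.5 in = 6.571 stitches per inch.
36 × 6.571 = 236.57 stitches.
Round up → 237.

Cast on 237 stitches.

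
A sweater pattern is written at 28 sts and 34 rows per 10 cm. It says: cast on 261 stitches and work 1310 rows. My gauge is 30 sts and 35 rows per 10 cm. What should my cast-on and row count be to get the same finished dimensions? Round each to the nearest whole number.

Stitches: 261 × 30/28 = 279.64 → 280.
Rows: 1310 × 35/34 = 1348.53 → 1349.

Cast on 280 stitches; work 1349 rows.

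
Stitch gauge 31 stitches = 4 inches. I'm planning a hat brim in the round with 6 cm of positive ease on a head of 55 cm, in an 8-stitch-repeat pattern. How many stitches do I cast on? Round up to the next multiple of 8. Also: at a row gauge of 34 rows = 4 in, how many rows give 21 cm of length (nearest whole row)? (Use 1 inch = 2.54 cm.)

Finished = 55 + 6 = 61 cm.
61 cm × 1/2.54 = 24.02 inches.
31/4 = 7.75 sts per in; 24.02 × 7.75 = 186.12 sts.
Next multiple of 8 → 192.
21 cm = 8.27 inches; × 8.5 = 70.28 → 70 rows.

Cast on 192 stitches; work 70 rows.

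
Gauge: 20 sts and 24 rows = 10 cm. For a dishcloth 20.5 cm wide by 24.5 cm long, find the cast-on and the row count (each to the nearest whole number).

Stitch gauge = 20/10 = 2 sts/cm; 20.5 × 2 = 41.00 → 41 sts.
Row gauge = 24/10 = 2.4 rows/cm; 24.5 × 2.4 = 58.80 → 59 rows.

Cast on 41 stitches and work 59 rows.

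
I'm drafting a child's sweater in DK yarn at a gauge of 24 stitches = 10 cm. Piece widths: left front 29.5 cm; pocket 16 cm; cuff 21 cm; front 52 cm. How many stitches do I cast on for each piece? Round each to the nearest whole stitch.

left front 71; pocket 38; cuff 50; front 125.

Rate = 24/10 = 2.4 sts per cm.
left front: 29.5 × 2.4 = 70.80 → 71.
pocket: 16 × 2.4 = 38.40 → 38.
cuff: 21 × 2.4 = 50.40 → 50.
front: 52 × 2.4 = 124.80 → 125.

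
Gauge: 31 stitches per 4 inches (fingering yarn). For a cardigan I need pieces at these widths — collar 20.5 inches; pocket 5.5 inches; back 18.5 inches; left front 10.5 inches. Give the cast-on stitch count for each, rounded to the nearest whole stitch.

collar 159; pocket 43; back 143; left front 81.

Rate = 31/4 = 7.75 sts per in.
collar: 20.5 × 7.75 = 158.88 → 159.
pocket: 5.5 × 7.75 = 42.62 → 43.
back: 18.5 × 7.75 = 143.38 → 143.
left front: 10.5 × 7.75 = 81.38 → 81.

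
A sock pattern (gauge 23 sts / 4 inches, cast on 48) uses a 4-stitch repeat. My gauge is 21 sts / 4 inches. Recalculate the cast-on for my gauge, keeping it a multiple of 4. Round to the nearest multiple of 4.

48 × 21 / 23 = 43.83.
Nearest multiple of 4: 44.

44 stitches.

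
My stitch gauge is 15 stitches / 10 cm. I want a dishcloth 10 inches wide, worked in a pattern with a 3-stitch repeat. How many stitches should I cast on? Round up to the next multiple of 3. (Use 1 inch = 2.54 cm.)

10 in = 10 × 2.54 = 25.40 cm.
15 / 10 = 1.5 sts/cm.
25.40 × 1.5 = 38.10 sts.
→ 39.

39 stitches.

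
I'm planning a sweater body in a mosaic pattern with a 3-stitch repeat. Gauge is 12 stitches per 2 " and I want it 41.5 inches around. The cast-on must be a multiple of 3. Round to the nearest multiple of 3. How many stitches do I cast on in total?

CO 249 sts.

12 / 2 = 6 sts per inch.
41.5 × 6 = 249.00 sts.
Nearest multiple of 3: 249.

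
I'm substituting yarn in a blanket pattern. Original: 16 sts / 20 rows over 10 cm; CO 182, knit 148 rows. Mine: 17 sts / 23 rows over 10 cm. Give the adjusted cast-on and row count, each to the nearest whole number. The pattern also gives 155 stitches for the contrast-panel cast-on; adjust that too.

Stitches: 182 × 17/16 = 193.38 → 193.
Rows: 148 × 23/20 = 170.20 → 170.
contrast-panel cast-on: 155 × 17/16 = 164.69 → 165.

Cast on 193 stitches; work 170 rows; contrast-panel cast-on 165 stitches.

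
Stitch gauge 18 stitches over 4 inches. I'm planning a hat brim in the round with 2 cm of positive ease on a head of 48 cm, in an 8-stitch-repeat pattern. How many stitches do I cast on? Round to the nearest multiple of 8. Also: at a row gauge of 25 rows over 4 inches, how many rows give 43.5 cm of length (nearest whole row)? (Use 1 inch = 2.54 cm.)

Finished = 48 + 2 = 50 cm.
50 cm × 1/2.54 = 19.69 inches.
18/4 = 4.5 sts per in; 19.69 × 4.5 = 88.58 sts.
Nearest multiple of 8 → 88.
43.5 cm = 17.13 inches; × 6.25 = 107.04 → 107 rows.

Cast on 88 stitches; work 107 rows.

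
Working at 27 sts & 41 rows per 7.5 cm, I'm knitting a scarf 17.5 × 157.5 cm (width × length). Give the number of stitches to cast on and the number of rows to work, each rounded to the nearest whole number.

Stitch gauge = 27/7.5 = 3.6 sts/cm; 17.5 × 3.6 = 63.00 → 63 sts.
Row gauge = 41/7.5 = 5.467 rows/cm; 157.5 × 5.467 = 861.00 → 861 rows.

Cast on 63 stitches and work 861 rows.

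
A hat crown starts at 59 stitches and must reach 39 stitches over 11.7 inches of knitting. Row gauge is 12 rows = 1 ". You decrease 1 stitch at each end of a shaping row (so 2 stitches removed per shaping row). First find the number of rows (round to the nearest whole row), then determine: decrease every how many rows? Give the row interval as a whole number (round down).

Decrease every 14th row.

Rows = 11.7 × 12 = 140.4 → 140 rows.
Stitches to remove: 20 → 10 shaping rows (at 2 st each).
140 / 10 = 14.00 → every 14 rows.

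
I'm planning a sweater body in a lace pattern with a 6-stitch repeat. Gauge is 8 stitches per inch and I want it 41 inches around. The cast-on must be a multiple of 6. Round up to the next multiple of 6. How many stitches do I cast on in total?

8 / 1 = 8 sts per inch.
41 × 8 = 328.00 sts.
Next multiple of 6: 330.

Cast on 330 stitches.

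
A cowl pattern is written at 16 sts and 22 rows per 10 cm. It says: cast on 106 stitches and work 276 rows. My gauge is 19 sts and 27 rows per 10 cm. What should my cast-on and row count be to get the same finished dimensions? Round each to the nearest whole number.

Cast on 126 stitches; work 339 rows.

Stitches: 106 × 19/16 = 125.88 → 126.
Rows: 276 × 27/22 = 338.73 → 339.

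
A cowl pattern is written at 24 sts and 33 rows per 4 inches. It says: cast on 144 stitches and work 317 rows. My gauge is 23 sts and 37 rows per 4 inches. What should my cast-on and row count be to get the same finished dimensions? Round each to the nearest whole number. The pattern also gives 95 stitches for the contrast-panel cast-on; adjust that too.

Stitches: 144 × 23/24 = 138.00 → 138.
Rows: 317 × 37/33 = 355.42 → 355.
contrast-panel cast-on: 95 × 23/24 = 91.04 → 91.

Cast on 138 stitches; work 355 rows; contrast-panel cast-on 91 stitches.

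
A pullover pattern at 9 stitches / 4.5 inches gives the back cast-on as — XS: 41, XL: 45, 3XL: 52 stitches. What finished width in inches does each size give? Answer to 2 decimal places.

XS 20.50 inches; XL 22.50 inches; 3XL 26.00 inches.

9/4.5 = 2 sts per in.
XS: 41 / 2 = 20.500 → 20.50 in.
XL: 45 / 2 = 22.500 → 22.50 in.
3XL: 52 / 2 = 26.000 → 26.00 in.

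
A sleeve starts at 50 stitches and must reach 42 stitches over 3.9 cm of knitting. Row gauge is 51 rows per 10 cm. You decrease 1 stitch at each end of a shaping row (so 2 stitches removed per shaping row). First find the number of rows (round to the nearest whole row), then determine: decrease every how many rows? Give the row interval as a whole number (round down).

Rows = 3.9 × 5.1 = 19.9 → 20 rows.
Stitches to remove: 8 → 4 shaping rows (at 2 st each).
20 / 4 = 5.00 → every 5 rows.

Decrease every 5th row.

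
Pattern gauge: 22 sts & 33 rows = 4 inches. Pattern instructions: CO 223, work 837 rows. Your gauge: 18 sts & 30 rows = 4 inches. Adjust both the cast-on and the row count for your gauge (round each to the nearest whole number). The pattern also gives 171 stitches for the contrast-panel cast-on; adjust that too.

Stitches: 223 × 18/22 = 182.45 → 182.
Rows: 837 × 30/33 = 760.91 → 761.
contrast-panel cast-on: 171 × 18/22 = 139.91 → 140.

Cast on 182 stitches; work 761 rows; contrast-panel cast-on 140 stitches.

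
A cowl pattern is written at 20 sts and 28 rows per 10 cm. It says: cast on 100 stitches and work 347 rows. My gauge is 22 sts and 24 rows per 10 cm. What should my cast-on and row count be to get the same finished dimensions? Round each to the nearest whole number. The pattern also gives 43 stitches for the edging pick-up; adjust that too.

Stitches: 100 × 22/20 = 110.00 → 110.
Rows: 347 × 24/28 = 297.43 → 297.
edging pick-up: 43 × 22/20 = 47.30 → 47.

Cast on 110 stitches; work 297 rows; edging pick-up 47 stitches.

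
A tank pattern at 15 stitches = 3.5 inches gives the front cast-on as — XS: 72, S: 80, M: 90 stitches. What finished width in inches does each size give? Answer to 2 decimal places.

15/3.5 = 4.286 sts per in.
XS: 72 / 4.286 = 16.800 → 16.80 in.
S: 80 / 4.286 = 18.667 → 18.67 in.
M: 90 / 4.286 = 21.000 → 21.00 in.

XS 16.80 inches; S 18.67 inches; M 21.00 inches.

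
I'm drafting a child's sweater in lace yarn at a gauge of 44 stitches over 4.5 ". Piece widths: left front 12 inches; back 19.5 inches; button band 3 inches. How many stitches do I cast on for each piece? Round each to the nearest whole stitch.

left front 117; back 191; button band 29.

Rate = 44/4.5 = 9.778 sts per in.
left front: 12 × 9.778 = 117.33 → 117.
back: 19.5 × 9.778 = 190.67 → 191.
button band: 3 × 9.778 = 29.33 → 29.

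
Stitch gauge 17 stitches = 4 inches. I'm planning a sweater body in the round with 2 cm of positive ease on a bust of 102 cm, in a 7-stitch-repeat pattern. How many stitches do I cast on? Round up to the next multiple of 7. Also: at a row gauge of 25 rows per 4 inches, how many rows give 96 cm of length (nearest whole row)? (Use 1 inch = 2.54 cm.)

Cast on 175 stitches; work 236 rows.

Finished = 102 + 2 = 104 cm.
104 cm × 1/2.54 = 40.94 inches.
17/4 = 4.25 sts per in; 40.94 × 4.25 = 174.02 sts.
Next multiple of 7 → 175.
96 cm = 37.80 inches; × 6.25 = 236.22 → 236 rows.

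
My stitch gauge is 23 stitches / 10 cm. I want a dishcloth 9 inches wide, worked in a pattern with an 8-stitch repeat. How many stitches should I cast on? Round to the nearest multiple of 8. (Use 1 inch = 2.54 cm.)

9 in = 9 × 2.54 = 22.86 cm.
23 / 10 = 2.3 sts/cm.
22.86 × 2.3 = 52.58 sts.
→ 56.

CO 56 sts.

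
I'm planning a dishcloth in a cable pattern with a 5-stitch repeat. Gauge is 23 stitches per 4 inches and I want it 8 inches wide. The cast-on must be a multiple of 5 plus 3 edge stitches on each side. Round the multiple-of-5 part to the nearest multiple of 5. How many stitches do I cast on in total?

CO 46 sts.

23 / 4 = 5.75 sts per inch.
8 × 5.75 = 46.00 sts.
Less 6 edge sts → 40.00 for the repeat.
Nearest multiple of 5: 40.
Add back 6 edge sts → 46.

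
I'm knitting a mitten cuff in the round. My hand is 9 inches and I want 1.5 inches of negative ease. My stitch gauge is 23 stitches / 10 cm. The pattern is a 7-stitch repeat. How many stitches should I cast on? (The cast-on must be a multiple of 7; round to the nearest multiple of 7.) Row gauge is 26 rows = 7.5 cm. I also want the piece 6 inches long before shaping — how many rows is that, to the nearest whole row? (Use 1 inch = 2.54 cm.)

Finished = 9 − 1.5 = 7.5 inches.
7.5 inches × 2.54 = 19.05 cm.
23/10 = 2.3 sts per cm; 19.05 × 2.3 = 43.81 sts.
Nearest multiple of 7 → 42.
6 inches = 15.24 cm; × 3.467 = 52.83 → 53 rows.

Cast on 42 stitches; work 53 rows.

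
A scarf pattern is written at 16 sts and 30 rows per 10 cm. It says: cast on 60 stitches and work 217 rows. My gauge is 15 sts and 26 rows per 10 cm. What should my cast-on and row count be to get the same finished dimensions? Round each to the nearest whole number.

Cast on 56 stitches; work 188 rows.

Stitches: 60 × 15/16 = 56.25 → 56.
Rows: 217 × 26/30 = 188.07 → 188.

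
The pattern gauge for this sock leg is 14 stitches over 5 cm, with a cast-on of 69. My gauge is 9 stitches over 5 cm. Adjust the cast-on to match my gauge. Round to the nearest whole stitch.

44 stitches.

Scale factor = 9 / 14 = 0.643.
69 × 9 / 14 = 44.36 sts.
→ 44 sts.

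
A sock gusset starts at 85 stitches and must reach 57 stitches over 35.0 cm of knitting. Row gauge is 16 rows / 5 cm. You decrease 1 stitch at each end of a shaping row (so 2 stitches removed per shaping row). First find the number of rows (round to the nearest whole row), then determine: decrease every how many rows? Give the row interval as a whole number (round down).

Rows = 35.0 × 3.2 = 112.0 → 112 rows.
Stitches to remove: 28 → 14 shaping rows (at 2 st each).
112 / 14 = 8.00 → every 8 rows.

Decrease every 8th row.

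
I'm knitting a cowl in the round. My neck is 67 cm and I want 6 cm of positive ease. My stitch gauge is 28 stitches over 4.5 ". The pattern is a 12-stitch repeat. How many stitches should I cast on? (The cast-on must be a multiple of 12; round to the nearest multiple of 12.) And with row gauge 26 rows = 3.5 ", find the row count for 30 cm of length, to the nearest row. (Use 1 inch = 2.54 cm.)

Cast on 180 stitches; work 88 rows.

Finished = 67 + 6 = 73 cm.
73 cm × 1/2.54 = 28.74 inches.
28/4.5 = 6.222 sts per in; 28.74 × 6.222 = 178.83 sts.
Nearest multiple of 12 → 180.
30 cm = 11.81 inches; × 7.429 = 87.74 → 88 rows.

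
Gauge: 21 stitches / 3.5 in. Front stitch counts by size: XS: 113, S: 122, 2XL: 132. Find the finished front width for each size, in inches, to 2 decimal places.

21/3.5 = 6 sts per in.
XS: 113 / 6 = 18.833 → 18.83 in.
S: 122 / 6 = 20.333 → 20.33 in.
2XL: 132 / 6 = 22.000 → 22.00 in.

XS 18.83 inches; S 20.33 inches; 2XL 22.00 inches.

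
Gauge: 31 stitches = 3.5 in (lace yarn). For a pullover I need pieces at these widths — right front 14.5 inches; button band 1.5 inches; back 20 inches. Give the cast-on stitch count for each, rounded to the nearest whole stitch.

right front 128; button band 13; back 177.

Rate = 31/3.5 = 8.857 sts per in.
right front: 14.5 × 8.857 = 128.43 → 128.
button band: 1.5 × 8.857 = 13.29 → 13.
back: 20 × 8.857 = 177.14 → 177.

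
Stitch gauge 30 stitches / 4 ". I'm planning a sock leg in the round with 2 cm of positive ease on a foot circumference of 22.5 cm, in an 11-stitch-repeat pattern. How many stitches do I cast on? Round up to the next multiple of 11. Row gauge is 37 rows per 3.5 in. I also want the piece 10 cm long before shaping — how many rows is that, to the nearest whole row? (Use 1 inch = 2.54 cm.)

Cast on 77 stitches; work 42 rows.

Finished = 22.5 + 2 = 24.5 cm.
24.5 cm × 1/2.54 = 9.65 inches.
30/4 = 7.5 sts per in; 9.65 × 7.5 = 72.34 sts.
Next multiple of 11 → 77.
10 cm = 3.94 inches; × 10.571 = 41.62 → 42 rows.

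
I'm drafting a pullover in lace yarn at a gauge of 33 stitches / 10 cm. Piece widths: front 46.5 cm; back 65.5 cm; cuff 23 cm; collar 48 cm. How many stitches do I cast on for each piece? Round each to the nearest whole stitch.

Rate = 33/10 = 3.3 sts per cm.
front: 46.5 × 3.3 = 153.45 → 153.
back: 65.5 × 3.3 = 216.15 → 216.
cuff: 23 × 3.3 = 75.90 → 76.
collar: 48 × 3.3 = 158.40 → 158.

front 153; back 216; cuff 76; collar 158.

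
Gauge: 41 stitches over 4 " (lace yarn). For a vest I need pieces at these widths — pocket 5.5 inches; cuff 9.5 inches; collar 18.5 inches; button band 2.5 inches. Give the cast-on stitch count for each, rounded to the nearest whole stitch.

pocket 56; cuff 97; collar 190; button band 26.

Rate = 41/4 = 10.25 sts per in.
pocket: 5.5 × 10.25 = 56.38 → 56.
cuff: 9.5 × 10.25 = 97.38 → 97.
collar: 18.5 × 10.25 = 189.62 → 190.
button band: 2.5 × 10.25 = 25.62 → 26.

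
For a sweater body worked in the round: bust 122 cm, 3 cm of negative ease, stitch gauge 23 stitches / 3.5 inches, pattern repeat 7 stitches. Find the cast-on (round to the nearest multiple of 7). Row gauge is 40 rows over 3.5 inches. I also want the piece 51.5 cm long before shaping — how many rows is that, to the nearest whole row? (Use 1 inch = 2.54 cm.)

Finished = 122 − 3 = 119 cm.
119 cm × 1/2.54 = 46.85 inches.
23/3.5 = 6.571 sts per in; 46.85 × 6.571 = 307.87 sts.
Nearest multiple of 7 → 308.
51.5 cm = 20.28 inches; × 11.429 = 231.72 → 232 rows.

Cast on 308 stitches; work 232 rows.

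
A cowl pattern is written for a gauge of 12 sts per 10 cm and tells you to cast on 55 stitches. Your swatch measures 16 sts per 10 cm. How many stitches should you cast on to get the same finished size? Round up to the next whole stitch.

Scale factor = 16 / 12 = 1.333.
55 × 16 / 12 = 73.33 sts.
→ 74 sts.

74 stitches.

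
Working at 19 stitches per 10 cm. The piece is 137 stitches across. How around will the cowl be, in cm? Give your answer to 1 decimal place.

19 stitches / 10 cm = 1.9 stitches per cm.
137 / 1.9 = 72.11 cm.

72.1 cm.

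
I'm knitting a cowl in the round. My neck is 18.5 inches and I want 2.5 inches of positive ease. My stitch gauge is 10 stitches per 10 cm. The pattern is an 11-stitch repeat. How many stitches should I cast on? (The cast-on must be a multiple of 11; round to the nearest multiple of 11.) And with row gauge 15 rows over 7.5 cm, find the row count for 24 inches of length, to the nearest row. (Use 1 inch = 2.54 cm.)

Finished = 18.5 + 2.5 = 21 inches.
21 inches × 2.54 = 53.34 cm.
10/10 = 1 sts per cm; 53.34 × 1 = 53.34 sts.
Nearest multiple of 11 → 55.
24 inches = 60.96 cm; × 2 = 121.92 → 122 rows.

Cast on 55 stitches; work 122 rows.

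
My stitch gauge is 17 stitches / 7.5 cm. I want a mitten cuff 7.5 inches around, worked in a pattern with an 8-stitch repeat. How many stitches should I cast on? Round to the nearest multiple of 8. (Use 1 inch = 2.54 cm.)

40 stitches.

7.5 in = 7.5 × 2.54 = 19.05 cm.
17 / 7.5 = 2.267 sts/cm.
19.05 × 2.267 = 43.18 sts.
→ 40.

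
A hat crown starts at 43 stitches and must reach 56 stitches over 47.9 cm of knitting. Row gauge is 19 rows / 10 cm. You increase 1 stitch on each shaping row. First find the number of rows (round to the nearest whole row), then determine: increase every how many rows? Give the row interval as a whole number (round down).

Increase every 7th row.

Rows = 47.9 × 1.9 = 91.0 → 91 rows.
Stitches to add: 13 → 13 shaping rows (at 1 st each).
91 / 13 = 7.00 → every 7 rows.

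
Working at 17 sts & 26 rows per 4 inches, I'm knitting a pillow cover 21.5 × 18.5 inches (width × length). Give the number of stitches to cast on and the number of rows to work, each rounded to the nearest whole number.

Stitch gauge = 17/4 = 4.25 sts/in; 21.5 × 4.25 = 91.38 → 91 sts.
Row gauge = 26/4 = 6.5 rows/in; 18.5 × 6.5 = 120.25 → 120 rows.

Cast on 91 stitches and work 120 rows.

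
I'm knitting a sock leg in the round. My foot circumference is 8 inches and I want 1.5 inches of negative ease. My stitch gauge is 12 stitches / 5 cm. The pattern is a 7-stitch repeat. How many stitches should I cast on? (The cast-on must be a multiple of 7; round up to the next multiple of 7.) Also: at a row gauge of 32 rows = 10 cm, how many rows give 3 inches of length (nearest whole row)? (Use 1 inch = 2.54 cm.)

Cast on 42 stitches; work 24 rows.

Finished = 8 − 1.5 = 6.5 inches.
6.5 inches × 2.54 = 16.51 cm.
12/5 = 2.4 sts per cm; 16.51 × 2.4 = 39.62 sts.
Next multiple of 7 → 42.
3 inches = 7.62 cm; × 3.2 = 24.38 → 24 rows.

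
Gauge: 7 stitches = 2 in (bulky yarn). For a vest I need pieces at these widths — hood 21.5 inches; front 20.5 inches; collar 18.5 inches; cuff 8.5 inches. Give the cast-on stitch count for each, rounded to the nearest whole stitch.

Rate = 7/2 = 3.5 sts per in.
hood: 21.5 × 3.5 = 75.25 → 75.
front: 20.5 × 3.5 = 71.75 → 72.
collar: 18.5 × 3.5 = 64.75 → 65.
cuff: 8.5 × 3.5 = 29.75 → 30.

hood 75; front 72; collar 65; cuff 30.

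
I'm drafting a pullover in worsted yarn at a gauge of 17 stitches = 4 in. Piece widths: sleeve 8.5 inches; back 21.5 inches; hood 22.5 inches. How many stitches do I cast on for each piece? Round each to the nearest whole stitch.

Rate = 17/4 = 4.25 sts per in.
sleeve: 8.5 × 4.25 = 36.12 → 36.
back: 21.5 × 4.25 = 91.38 → 91.
hood: 22.5 × 4.25 = 95.62 → 96.

sleeve 36; back 91; hood 96.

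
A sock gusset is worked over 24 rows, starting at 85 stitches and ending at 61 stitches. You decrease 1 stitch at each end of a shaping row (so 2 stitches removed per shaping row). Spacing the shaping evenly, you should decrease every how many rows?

Decrease every 2nd row.

Stitches to remove: |61 − 85| = 24.
Shaping rows needed: 24 / 2 = 12.
24 rows / 12 = every 2 rows.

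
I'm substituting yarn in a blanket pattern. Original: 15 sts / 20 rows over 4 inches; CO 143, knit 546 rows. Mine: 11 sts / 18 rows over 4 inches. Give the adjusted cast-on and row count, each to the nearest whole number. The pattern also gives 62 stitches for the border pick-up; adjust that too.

Stitches: 143 × 11/15 = 104.87 → 105.
Rows: 546 × 18/20 = 491.40 → 491.
border pick-up: 62 × 11/15 = 45.47 → 45.

Cast on 105 stitches; work 491 rows; border pick-up 45 stitches.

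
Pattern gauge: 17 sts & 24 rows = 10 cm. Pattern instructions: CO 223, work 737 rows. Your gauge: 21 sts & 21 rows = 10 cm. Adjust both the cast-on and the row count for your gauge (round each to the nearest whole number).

Stitches: 223 × 21/17 = 275.47 → 275.
Rows: 737 × 21/24 = 644.88 → 645.

Cast on 275 stitches; work 645 rows.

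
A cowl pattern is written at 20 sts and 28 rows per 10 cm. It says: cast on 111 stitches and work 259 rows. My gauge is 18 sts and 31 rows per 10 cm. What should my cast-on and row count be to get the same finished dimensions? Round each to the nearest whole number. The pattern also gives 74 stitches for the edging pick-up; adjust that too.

Cast on 100 stitches; work 287 rows; edging pick-up 67 stitches.

Stitches: 111 × 18/20 = 99.90 → 100.
Rows: 259 × 31/28 = 286.75 → 287.
edging pick-up: 74 × 18/20 = 66.60 → 67.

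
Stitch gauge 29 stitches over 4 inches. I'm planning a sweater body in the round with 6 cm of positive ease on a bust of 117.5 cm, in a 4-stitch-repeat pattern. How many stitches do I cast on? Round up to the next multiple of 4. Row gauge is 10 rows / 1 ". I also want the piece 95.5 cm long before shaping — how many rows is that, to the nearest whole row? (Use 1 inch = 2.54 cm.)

Cast on 356 stitches; work 376 rows.

Finished = 117.5 + 6 = 123.5 cm.
123.5 cm × 1/2.54 = 48.62 inches.
29/4 = 7.25 sts per in; 48.62 × 7.25 = 352.51 sts.
Next multiple of 4 → 356.
95.5 cm = 37.60 inches; × 10 = 375.98 → 376 rows.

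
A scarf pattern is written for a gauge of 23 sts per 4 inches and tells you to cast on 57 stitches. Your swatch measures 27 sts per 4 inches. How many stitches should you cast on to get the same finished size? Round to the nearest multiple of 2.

Scale factor = 27 / 23 = 1.174.
57 × 27 / 23 = 66.91 sts.
→ 66 sts.

Cast on 66 stitches.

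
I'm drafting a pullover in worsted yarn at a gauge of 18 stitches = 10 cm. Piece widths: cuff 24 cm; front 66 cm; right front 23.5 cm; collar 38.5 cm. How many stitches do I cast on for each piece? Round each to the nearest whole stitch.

cuff 43; front 119; right front 42; collar 69.

Rate = 18/10 = 1.8 sts per cm.
cuff: 24 × 1.8 = 43.20 → 43.
front: 66 × 1.8 = 118.80 → 119.
right front: 23.5 × 1.8 = 42.30 → 42.
collar: 38.5 × 1.8 = 69.30 → 69.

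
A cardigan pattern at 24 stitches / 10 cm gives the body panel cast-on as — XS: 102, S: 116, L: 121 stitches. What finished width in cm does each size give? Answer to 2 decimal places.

XS 42.50 cm; S 48.33 cm; L 50.42 cm.

24/10 = 2.4 sts per cm.
XS: 102 / 2.4 = 42.500 → 42.50 cm.
S: 116 / 2.4 = 48.333 → 48.33 cm.
L: 121 / 2.4 = 50.417 → 50.42 cm.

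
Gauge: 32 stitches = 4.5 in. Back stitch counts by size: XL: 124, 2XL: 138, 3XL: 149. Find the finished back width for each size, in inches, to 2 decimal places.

XL 17.44 inches; 2XL 19.41 inches; 3XL 20.95 inches.

32/4.5 = 7.111 sts per in.
XL: 124 / 7.111 = 17.438 → 17.44 in.
2XL: 138 / 7.111 = 19.406 → 19.41 in.
3XL: 149 / 7.111 = 20.953 → 20.95 in.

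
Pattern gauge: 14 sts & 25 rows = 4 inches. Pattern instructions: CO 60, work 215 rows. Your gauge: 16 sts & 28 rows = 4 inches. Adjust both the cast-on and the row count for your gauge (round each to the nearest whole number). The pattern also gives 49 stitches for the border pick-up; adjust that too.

Stitches: 60 × 16/14 = 68.57 → 69.
Rows: 215 × 28/25 = 240.80 → 241.
border pick-up: 49 × 16/14 = 56.00 → 56.

Cast on 69 stitches; work 241 rows; border pick-up 56 stitches.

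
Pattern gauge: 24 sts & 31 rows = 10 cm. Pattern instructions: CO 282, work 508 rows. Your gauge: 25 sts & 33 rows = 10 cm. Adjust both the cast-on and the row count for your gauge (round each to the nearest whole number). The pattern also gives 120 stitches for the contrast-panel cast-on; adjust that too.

Stitches: 282 × 25/24 = 293.75 → 294.
Rows: 508 × 33/31 = 540.77 → 541.
contrast-panel cast-on: 120 × 25/24 = 125.00 → 125.

Cast on 294 stitches; work 541 rows; contrast-panel cast-on 125 stitches.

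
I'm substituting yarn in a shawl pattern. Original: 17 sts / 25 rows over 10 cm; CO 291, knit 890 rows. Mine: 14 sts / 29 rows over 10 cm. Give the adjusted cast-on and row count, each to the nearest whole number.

Stitches: 291 × 14/17 = 239.65 → 240.
Rows: 890 × 29/25 = 1032.40 → 1032.

Cast on 240 stitches; work 1032 rows.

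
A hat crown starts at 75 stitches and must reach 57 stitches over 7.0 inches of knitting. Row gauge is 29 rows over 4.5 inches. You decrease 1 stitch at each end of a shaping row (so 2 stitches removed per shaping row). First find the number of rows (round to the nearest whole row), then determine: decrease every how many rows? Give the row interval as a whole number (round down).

Decrease every 5th row.

Rows = 7.0 × 6.444 = 45.1 → 45 rows.
Stitches to remove: 18 → 9 shaping rows (at 2 st each).
45 / 9 = 5.00 → every 5 rows.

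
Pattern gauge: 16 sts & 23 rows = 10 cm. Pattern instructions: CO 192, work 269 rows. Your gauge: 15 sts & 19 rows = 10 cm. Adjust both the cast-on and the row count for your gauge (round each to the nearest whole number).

Stitches: 192 × 15/16 = 180.00 → 180.
Rows: 269 × 19/23 = 222.22 → 222.

Cast on 180 stitches; work 222 rows.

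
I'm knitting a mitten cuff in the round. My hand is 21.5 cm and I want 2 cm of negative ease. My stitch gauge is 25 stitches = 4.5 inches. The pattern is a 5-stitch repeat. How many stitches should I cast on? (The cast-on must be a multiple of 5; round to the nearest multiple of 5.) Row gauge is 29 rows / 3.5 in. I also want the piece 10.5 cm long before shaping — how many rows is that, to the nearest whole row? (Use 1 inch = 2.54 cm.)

Finished = 21.5 − 2 = 19.5 cm.
19.5 cm × 1/2.54 = 7.68 inches.
25/4.5 = 5.556 sts per in; 7.68 × 5.556 = 42.65 sts.
Nearest multiple of 5 → 45.
10.5 cm = 4.13 inches; × 8.286 = 34.25 → 34 rows.

Cast on 45 stitches; work 34 rows.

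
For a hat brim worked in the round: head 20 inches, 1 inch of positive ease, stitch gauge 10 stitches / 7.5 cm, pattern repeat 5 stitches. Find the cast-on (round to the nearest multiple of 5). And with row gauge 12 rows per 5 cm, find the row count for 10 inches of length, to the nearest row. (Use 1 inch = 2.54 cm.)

Finished = 20 + 1 = 21 inches.
21 inches × 2.54 = 53.34 cm.
10/7.5 = 1.333 sts per cm; 53.34 × 1.333 = 71.12 sts.
Nearest multiple of 5 → 70.
10 inches = 25.40 cm; × 2.4 = 60.96 → 61 rows.

Cast on 70 stitches; work 61 rows.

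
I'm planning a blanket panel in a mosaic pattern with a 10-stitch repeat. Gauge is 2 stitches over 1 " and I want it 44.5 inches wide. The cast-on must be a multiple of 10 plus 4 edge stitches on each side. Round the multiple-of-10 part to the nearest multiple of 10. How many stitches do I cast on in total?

2 / 1 = 2 sts per inch.
44.5 × 2 = 89.00 sts.
Less 8 edge sts → 81.00 for the repeat.
Nearest multiple of 10: 80.
Add back 8 edge sts → 88.

88 stitches.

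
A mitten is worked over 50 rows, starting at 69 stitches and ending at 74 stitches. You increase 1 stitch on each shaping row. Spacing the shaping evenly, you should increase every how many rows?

Stitches to add: |74 − 69| = 5.
Shaping rows needed: 5 / 1 = 5.
50 rows / 5 = every 10 rows.

Increase every 10th row.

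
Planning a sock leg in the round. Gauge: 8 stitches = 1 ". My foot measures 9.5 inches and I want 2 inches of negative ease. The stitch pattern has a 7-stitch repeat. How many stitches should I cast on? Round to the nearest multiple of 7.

63 stitches.

Finished = 9.5 − 2 = 7.5 inches.
8 / 1 = 8 sts/in.
7.5 × 8 = 60.00 sts.
Nearest multiple of 7: 63.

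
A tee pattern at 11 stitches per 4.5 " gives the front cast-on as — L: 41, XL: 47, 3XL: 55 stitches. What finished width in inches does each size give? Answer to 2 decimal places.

11/4.5 = 2.444 sts per in.
L: 41 / 2.444 = 16.773 → 16.77 in.
XL: 47 / 2.444 = 19.227 → 19.23 in.
3XL: 55 / 2.444 = 22.500 → 22.50 in.

L 16.77 inches; XL 19.23 inches; 3XL 22.50 inches.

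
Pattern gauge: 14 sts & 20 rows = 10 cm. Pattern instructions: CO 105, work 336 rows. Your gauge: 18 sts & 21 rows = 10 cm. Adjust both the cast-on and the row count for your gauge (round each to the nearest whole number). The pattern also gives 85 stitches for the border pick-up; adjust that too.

Stitches: 105 × 18/14 = 135.00 → 135.
Rows: 336 × 21/20 = 352.80 → 353.
border pick-up: 85 × 18/14 = 109.29 → 109.

Cast on 135 stitches; work 353 rows; border pick-up 109 stitches.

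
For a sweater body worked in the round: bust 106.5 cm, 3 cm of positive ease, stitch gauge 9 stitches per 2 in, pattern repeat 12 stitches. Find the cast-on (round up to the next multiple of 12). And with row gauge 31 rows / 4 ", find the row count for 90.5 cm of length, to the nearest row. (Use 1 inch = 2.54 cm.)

Cast on 204 stitches; work 276 rows.

Finished = 106.5 + 3 = 109.5 cm.
109.5 cm × 1/2.54 = 43.11 inches.
9/2 = 4.5 sts per in; 43.11 × 4.5 = 194.00 sts.
Next multiple of 12 → 204.
90.5 cm = 35.63 inches; × 7.75 = 276.13 → 276 rows.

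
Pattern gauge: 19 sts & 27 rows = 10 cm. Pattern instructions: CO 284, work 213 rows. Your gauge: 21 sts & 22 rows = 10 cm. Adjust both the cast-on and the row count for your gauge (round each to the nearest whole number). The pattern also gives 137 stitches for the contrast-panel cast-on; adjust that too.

Stitches: 284 × 21/19 = 313.89 → 314.
Rows: 213 × 22/27 = 173.56 → 174.
contrast-panel cast-on: 137 × 21/19 = 151.42 → 151.

Cast on 314 stitches; work 174 rows; contrast-panel cast-on 151 stitches.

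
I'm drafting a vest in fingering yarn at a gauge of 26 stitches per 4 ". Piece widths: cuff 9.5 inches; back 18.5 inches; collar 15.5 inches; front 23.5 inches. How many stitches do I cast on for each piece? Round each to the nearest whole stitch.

Rate = 26/4 = 6.5 sts per in.
cuff: 9.5 × 6.5 = 61.75 → 62.
back: 18.5 × 6.5 = 120.25 → 120.
collar: 15.5 × 6.5 = 100.75 → 101.
front: 23.5 × 6.5 = 152.75 → 153.

cuff 62; back 120; collar 101; front 153.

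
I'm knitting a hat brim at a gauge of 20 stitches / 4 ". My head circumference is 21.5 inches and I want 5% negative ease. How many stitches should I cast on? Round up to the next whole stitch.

Finished = 21.5 × 0.95 = 20.43 in.
20 / 4 = 5 sts per inch.
20.43 × 5 = 102.12 sts.
→ 103 sts.

103 stitches.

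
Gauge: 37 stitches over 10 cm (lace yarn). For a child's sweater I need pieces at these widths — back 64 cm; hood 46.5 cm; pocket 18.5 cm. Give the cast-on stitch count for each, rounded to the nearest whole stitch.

Rate = 37/10 = 3.7 sts per cm.
back: 64 × 3.7 = 236.80 → 237.
hood: 46.5 × 3.7 = 172.05 → 172.
pocket: 18.5 × 3.7 = 68.45 → 68.

back 237; hood 172; pocket 68.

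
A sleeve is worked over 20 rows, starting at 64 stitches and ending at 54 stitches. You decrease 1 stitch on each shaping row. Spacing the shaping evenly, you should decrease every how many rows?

Stitches to remove: |54 − 64| = 10.
Shaping rows needed: 10 / 1 = 10.
20 rows / 10 = every 2 rows.

Decrease every 2nd row.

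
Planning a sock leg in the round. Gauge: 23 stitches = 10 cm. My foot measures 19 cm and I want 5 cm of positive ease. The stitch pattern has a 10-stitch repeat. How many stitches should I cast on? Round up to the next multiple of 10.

60 stitches.

Finished = 19 + 5 = 24 cm.
23 / 10 = 2.3 sts/cm.
24 × 2.3 = 55.20 sts.
Next multiple of 10: 60.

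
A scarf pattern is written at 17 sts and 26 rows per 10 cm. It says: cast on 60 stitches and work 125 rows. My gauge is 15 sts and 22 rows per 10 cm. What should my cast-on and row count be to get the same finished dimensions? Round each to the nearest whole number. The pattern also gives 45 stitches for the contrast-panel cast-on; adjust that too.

Stitches: 60 × 15/17 = 52.94 → 53.
Rows: 125 × 22/26 = 105.77 → 106.
contrast-panel cast-on: 45 × 15/17 = 39.71 → 40.

Cast on 53 stitches; work 106 rows; contrast-panel cast-on 40 stitches.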